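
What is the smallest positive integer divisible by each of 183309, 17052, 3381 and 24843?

2850088332

183309 = 3 · 7² · 29 · 43; 17052 = 2² · 3 · 7² · 29; 3381 = 3 · 7² · 23; 24843 = 3 · 7² · 13²
lcm takes max exponent of each prime: 2² · 3 · 7² · 13² · 23 · 29 · 43 = 2850088332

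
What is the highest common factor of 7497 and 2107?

49

7497 = 3² · 7² · 17
2107 = 7² · 43
Common: 7² = 49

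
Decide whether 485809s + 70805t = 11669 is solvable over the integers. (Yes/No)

No

gcd(485809, 70805): 485809 = 6·70805 + 60979; 70805 = 1·60979 + 9826; 60979 = 6·9826 + 2023; 9826 = 4·2023 + 1734; 2023 = 1·1734 + 289; 1734 = 6·289 + 0 → 289
289 does not divide 11669, so a solution does not exist.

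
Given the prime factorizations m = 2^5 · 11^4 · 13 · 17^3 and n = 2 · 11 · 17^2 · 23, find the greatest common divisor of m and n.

6358

min exponent per shared prime: 2 · 11 · 17^2 = 6358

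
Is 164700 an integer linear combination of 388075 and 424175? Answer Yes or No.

No

gcd(388075, 424175): 424175 = 1·388075 + 36100; 388075 = 10·36100 + 27075; 36100 = 1·27075 + 9025; 27075 = 3·9025 + 0 → 9025
9025 does not divide 164700, so a solution does not exist.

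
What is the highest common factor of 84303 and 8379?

171

Euclid: 84303 = 10·8379 + 513; 8379 = 16·513 + 171; 513 = 3·171 + 0. Last nonzero remainder: 171.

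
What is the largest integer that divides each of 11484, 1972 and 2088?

11484 = 2² · 3² · 11 · 29; 1972 = 2² · 17 · 29; 2088 = 2³ · 3² · 29
gcd takes min exponent of each prime: 2² · 29 = 116

116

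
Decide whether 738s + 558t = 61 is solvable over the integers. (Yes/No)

By Bézout, 738s + 558t = 61 has integer solutions iff gcd(738, 558) | 61.
Euclid: 738 = 1·558 + 180; 558 = 3·180 + 18; 180 = 10·18 + 0. gcd = 18; 61 mod 18 = 7. No.

No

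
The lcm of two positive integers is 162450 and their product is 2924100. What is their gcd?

18

gcd·lcm = product, so gcd = 2924100/162450 = 18.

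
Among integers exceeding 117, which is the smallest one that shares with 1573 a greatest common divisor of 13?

130

1573 = 13·121. Any m with gcd(m, 1573) = 13 is a multiple of 13, say 13s, with s coprime to 121.
Need s > 117/13, so s ≥ 10. First s ≥ 10 with gcd(s, 121) = 1 is s = 10. Thus m = 13·10 = 130.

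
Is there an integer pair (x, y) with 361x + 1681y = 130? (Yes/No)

Yes

By Bézout, 361x + 1681y = 130 has integer solutions iff gcd(361, 1681) | 130.
Euclid: 1681 = 4·361 + 237; 361 = 1·237 + 124; 237 = 1·124 + 113; 124 = 1·113 + 11; 113 = 10·11 + 3; 11 = 3·3 + 2; 3 = 1·2 + 1; 2 = 2·1 + 0. gcd = 1; 130 mod 1 = 0. Yes.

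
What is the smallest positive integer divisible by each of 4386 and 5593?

4386 = 2 · 3 · 17 · 43; 5593 = 7 · 17 · 47
max exponents: 2 · 3 · 7 · 17 · 43 · 47 = 1442994

1442994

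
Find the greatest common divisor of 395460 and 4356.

36

Euclid: 395460 = 90·4356 + 3420; 4356 = 1·3420 + 936; 3420 = 3·936 + 612; 936 = 1·612 + 324; 612 = 1·324 + 288; 324 = 1·288 + 36; 288 = 8·36 + 0. Last nonzero remainder: 36.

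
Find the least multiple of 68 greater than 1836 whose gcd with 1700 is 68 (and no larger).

gcd(x, 1700) = 68 forces 68 | x; write x = 68s. Then gcd(68s, 68·25) = 68·gcd(s, 25), so need gcd(s, 25) = 1.
68s > 1836 gives s ≥ 28. The least s ≥ 28 coprime to 25 is 28, so x = 68·28 = 1904.

1904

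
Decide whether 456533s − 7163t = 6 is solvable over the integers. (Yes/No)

gcd(456533, 7163): 456533 = 63·7163 + 5264; 7163 = 1·5264 + 1899; 5264 = 2·1899 + 1466; 1899 = 1·1466 + 433; 1466 = 3·433 + 167; 433 = 2·167 + 99; 167 = 1·99 + 68; 99 = 1·68 + 31; 68 = 2·31 + 6; 31 = 5·6 + 1; 6 = 6·1 + 0 → 1
1 divides 6, so a solution exists.

Yes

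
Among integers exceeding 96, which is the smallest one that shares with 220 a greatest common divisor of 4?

104

Multiples of 4 above 96: 4·25, 4·26, … . Need the cofactor coprime to 220/4 = 55.
Checking s = 25, 26, … the first with gcd(s, 55) = 1 is s = 26, giving 104.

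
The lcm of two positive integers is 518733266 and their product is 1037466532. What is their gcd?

From gcd × lcm = pq: gcd = 1037466532 / 518733266 = 2.

2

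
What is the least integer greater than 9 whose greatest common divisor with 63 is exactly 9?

gcd(k, 63) = 9 forces 9 | k; write k = 9s. Then gcd(9s, 9·7) = 9·gcd(s, 7), so need gcd(s, 7) = 1.
9s > 9 gives s ≥ 2. The least s ≥ 2 coprime to 7 is 2, so k = 9·2 = 18.

18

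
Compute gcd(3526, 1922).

2

3526 = 2 · 41 · 43
1922 = 2 · 31²
Common: 2 = 2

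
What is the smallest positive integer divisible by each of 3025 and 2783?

3025 = 5² · 11²; 2783 = 11² · 23
max exponents: 5² · 11² · 23 = 69575

69575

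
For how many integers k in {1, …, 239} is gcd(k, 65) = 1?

65 = 5·13. Inclusion–exclusion on these primes:
239 − ⌊239/5⌋ − ⌊239/13⌋ + ⌊239/65⌋ = 177

177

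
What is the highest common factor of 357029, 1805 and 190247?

gcd(357029, 1805): 357029 = 197·1805 + 1444; 1805 = 1·1444 + 361; 1444 = 4·361 + 0 → 361
gcd(361, 190247): 190247 = 527·361 + 0 → 361

361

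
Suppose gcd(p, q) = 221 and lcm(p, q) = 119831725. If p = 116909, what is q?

Using pq = gcd(p,q)·lcm(p,q) = 221·119831725 = 26482811225, we get q = 26482811225/116909 = 226525.

226525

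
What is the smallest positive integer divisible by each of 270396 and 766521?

3289908132

gcd first: 766521 = 2·270396 + 225729; 270396 = 1·225729 + 44667; 225729 = 5·44667 + 2394; 44667 = 18·2394 + 1575; 2394 = 1·1575 + 819; 1575 = 1·819 + 756; 819 = 1·756 + 63; 756 = 12·63 + 0 → gcd = 63
lcm = 270396·766521/gcd = 207264212316/63 = 3289908132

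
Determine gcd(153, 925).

Euclid: 925 = 6·153 + 7; 153 = 21·7 + 6; 7 = 1·6 + 1; 6 = 6·1 + 0. Last nonzero remainder: 1.

1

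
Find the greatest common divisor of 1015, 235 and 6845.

gcd(1015, 235): 1015 = 4·235 + 75; 235 = 3·75 + 10; 75 = 7·10 + 5; 10 = 2·5 + 0 → 5
gcd(5, 6845): 6845 = 1369·5 + 0 → 5

5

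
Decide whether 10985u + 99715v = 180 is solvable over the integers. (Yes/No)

By Bézout, 10985u + 99715v = 180 has integer solutions iff gcd(10985, 99715) | 180.
Euclid: 99715 = 9·10985 + 850; 10985 = 12·850 + 785; 850 = 1·785 + 65; 785 = 12·65 + 5; 65 = 13·5 + 0. gcd = 5; 180 mod 5 = 0. Yes.

Yes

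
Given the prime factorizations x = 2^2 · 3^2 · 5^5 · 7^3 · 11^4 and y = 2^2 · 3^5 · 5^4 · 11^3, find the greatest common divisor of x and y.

29947500

min exponent per shared prime: 2^2 · 3^2 · 5^4 · 11^3 = 29947500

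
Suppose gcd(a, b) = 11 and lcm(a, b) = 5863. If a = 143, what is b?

451

Using ab = gcd(a,b)·lcm(a,b) = 11·5863 = 64493, we get b = 64493/143 = 451.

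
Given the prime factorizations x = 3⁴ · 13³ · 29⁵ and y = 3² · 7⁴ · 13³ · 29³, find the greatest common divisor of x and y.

min exponent per shared prime: 3² · 13³ · 29³ = 482243697

482243697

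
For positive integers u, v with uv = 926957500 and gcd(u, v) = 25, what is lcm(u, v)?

Since gcd(u,v)·lcm(u,v) = uv, lcm = 926957500/25 = 37078300.

37078300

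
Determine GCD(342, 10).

2

Euclid: 342 = 34·10 + 2; 10 = 5·2 + 0. Last nonzero remainder: 2.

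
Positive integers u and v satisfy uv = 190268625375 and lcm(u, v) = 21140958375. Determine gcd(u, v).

gcd·lcm = product, so gcd = 190268625375/21140958375 = 9.

9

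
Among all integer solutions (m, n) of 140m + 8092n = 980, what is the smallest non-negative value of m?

7

gcd(140, 8092) = 28 (Euclid: 8092 = 57·140 + 112; 140 = 1·112 + 28; 112 = 4·28 + 0), and 28 | 980.
Extended Euclid: 140·(58) + 8092·(-1) = 28. Scale by 35: m₀ = 2030.
General solution m = m₀ + 289t; reducing mod 289 gives m = 7 (and n = 0).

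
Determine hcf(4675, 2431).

187

4675 = 5² · 11 · 17
2431 = 11 · 13 · 17
Common: 11 · 17 = 187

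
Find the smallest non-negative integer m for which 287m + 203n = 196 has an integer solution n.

12

Euclid: 287 = 1·203 + 84; 203 = 2·84 + 35; 84 = 2·35 + 14; 35 = 2·14 + 7; 14 = 2·7 + 0 → gcd = 7; 196 = 7·28.
Back-substitution yields 287·(-12) + 203·(17) = 7, so one solution is m = -12·28 = -336, n = 17·28 = 476.
Solutions in m differ by 203/7 = 29; the one in [0, 29) is -336 mod 29 = 12.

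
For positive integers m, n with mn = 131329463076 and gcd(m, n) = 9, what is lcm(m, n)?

14592162564

Since gcd(m,n)·lcm(m,n) = mn, lcm = 131329463076/9 = 14592162564.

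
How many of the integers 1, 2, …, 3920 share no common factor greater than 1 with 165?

1901

Prime factors of 165: 3, 5, 11. Count integers ≤ 3920 divisible by none of them.
By inclusion–exclusion: 3920 − ⌊3920/3⌋ − ⌊3920/5⌋ − ⌊3920/11⌋ + ⌊3920/15⌋ + ⌊3920/33⌋ + ⌊3920/55⌋ − ⌊3920/165⌋ = 1901.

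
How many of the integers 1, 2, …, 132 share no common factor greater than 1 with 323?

323 = 17·19. Inclusion–exclusion on these primes:
132 − ⌊132/17⌋ − ⌊132/19⌋ + ⌊132/323⌋ = 119

119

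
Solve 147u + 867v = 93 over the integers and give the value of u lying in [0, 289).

Euclid: 867 = 5·147 + 132; 147 = 1·132 + 15; 132 = 8·15 + 12; 15 = 1·12 + 3; 12 = 4·3 + 0 → gcd = 3; 93 = 3·31.
Back-substitution yields 147·(59) + 867·(-10) = 3, so one solution is u = 59·31 = 1829, v = -10·31 = -310.
Solutions in u differ by 867/3 = 289; the one in [0, 289) is 1829 mod 289 = 95.

95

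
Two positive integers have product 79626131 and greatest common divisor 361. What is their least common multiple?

For any two positive integers, gcd × lcm equals their product. Hence lcm = 79626131 / 361 = 220571.

220571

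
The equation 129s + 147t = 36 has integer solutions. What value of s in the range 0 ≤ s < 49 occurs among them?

gcd(129, 147) = 3 (Euclid: 147 = 1·129 + 18; 129 = 7·18 + 3; 18 = 6·3 + 0), and 3 | 36.
Extended Euclid: 129·(8) + 147·(-7) = 3. Scale by 12: s₀ = 96.
General solution s = s₀ + 49k; reducing mod 49 gives s = 47 (and t = -41).

47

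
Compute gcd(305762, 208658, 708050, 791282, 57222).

305762 = 2 · 17² · 23²; 208658 = 2 · 17² · 19²; 708050 = 2 · 5² · 7² · 17²; 791282 = 2 · 17² · 37²; 57222 = 2 · 3² · 11 · 17²
gcd takes min exponent of each prime: 2 · 17² = 578

578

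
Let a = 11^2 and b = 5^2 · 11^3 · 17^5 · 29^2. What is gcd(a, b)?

min exponent per shared prime: 11^2 = 121

121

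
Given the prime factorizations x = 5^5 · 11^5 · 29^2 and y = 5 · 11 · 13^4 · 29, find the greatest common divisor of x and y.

min exponent per shared prime: 5 · 11 · 29 = 1595

1595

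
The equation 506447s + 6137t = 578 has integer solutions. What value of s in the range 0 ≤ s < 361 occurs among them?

gcd(506447, 6137) = 17 (Euclid: 506447 = 82·6137 + 3213; 6137 = 1·3213 + 2924; 3213 = 1·2924 + 289; 2924 = 10·289 + 34; 289 = 8·34 + 17; 34 = 2·17 + 0), and 17 | 578.
Extended Euclid: 506447·(170) + 6137·(-14029) = 17. Scale by 34: s₀ = 5780.
General solution s = s₀ + 361k; reducing mod 361 gives s = 4 (and t = -330).

4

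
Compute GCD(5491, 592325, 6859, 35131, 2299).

19

gcd(5491, 592325): 592325 = 107·5491 + 4788; 5491 = 1·4788 + 703; 4788 = 6·703 + 570; 703 = 1·570 + 133; 570 = 4·133 + 38; 133 = 3·38 + 19; 38 = 2·19 + 0 → 19
gcd(19, 6859): 6859 = 361·19 + 0 → 19
gcd(19, 35131): 35131 = 1849·19 + 0 → 19
gcd(19, 2299): 2299 = 121·19 + 0 → 19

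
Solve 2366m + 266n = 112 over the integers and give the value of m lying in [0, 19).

15

Euclid: 2366 = 8·266 + 238; 266 = 1·238 + 28; 238 = 8·28 + 14; 28 = 2·14 + 0 → gcd = 14; 112 = 14·8.
Back-substitution yields 2366·(9) + 266·(-80) = 14, so one solution is m = 9·8 = 72, n = -80·8 = -640.
Solutions in m differ by 266/14 = 19; the one in [0, 19) is 72 mod 19 = 15.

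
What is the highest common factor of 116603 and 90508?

17

Euclid: 116603 = 1·90508 + 26095; 90508 = 3·26095 + 12223; 26095 = 2·12223 + 1649; 12223 = 7·1649 + 680; 1649 = 2·680 + 289; 680 = 2·289 + 102; 289 = 2·102 + 85; 102 = 1·85 + 17; 85 = 5·17 + 0. Last nonzero remainder: 17.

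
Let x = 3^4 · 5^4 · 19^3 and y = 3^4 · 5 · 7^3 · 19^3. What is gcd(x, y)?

min exponent per shared prime: 3^4 · 5 · 19^3 = 2777895

2777895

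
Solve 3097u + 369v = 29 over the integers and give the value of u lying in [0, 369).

74

Euclid: 3097 = 8·369 + 145; 369 = 2·145 + 79; 145 = 1·79 + 66; 79 = 1·66 + 13; 66 = 5·13 + 1; 13 = 13·1 + 0 → gcd = 1; 29 = 1·29.
Back-substitution yields 3097·(28) + 369·(-235) = 1, so one solution is u = 28·29 = 812, v = -235·29 = -6815.
Solutions in u differ by 369/1 = 369; the one in [0, 369) is 812 mod 369 = 74.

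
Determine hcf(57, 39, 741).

57 = 3 · 19; 39 = 3 · 13; 741 = 3 · 13 · 19
gcd takes min exponent of each prime: 3 = 3

3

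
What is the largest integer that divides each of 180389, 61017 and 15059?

11

gcd(180389, 61017): 180389 = 2·61017 + 58355; 61017 = 1·58355 + 2662; 58355 = 21·2662 + 2453; 2662 = 1·2453 + 209; 2453 = 11·209 + 154; 209 = 1·154 + 55; 154 = 2·55 + 44; 55 = 1·44 + 11; 44 = 4·11 + 0 → 11
gcd(11, 15059): 15059 = 1369·11 + 0 → 11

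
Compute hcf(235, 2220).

5

235 = 5 · 47
2220 = 2² · 3 · 5 · 37
Common: 5 = 5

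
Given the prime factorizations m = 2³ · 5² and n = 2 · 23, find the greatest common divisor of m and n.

min exponent per shared prime: 2 = 2

2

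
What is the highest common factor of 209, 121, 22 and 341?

11

209 = 11 · 19; 121 = 11²; 22 = 2 · 11; 341 = 11 · 31
gcd takes min exponent of each prime: 11 = 11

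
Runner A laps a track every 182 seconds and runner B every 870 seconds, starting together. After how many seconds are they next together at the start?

79170

gcd first: 870 = 4·182 + 142; 182 = 1·142 + 40; 142 = 3·40 + 22; 40 = 1·22 + 18; 22 = 1·18 + 4; 18 = 4·4 + 2; 4 = 2·2 + 0 → gcd = 2
lcm = 182·870/gcd = 158340/2 = 79170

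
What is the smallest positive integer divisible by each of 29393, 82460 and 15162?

1038748620

29393 = 7 · 13 · 17 · 19; 82460 = 2² · 5 · 7 · 19 · 31; 15162 = 2 · 3 · 7 · 19²
lcm takes max exponent of each prime: 2² · 3 · 5 · 7 · 13 · 17 · 19² · 31 = 1038748620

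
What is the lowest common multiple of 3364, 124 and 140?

lcm(3364, 124) = 3364·124/gcd = 417136/4 = 104284
lcm(104284, 140) = 104284·140/gcd = 14599760/4 = 3649940

3649940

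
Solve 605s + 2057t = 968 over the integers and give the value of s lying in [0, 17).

5

Euclid: 2057 = 3·605 + 242; 605 = 2·242 + 121; 242 = 2·121 + 0 → gcd = 121; 968 = 121·8.
Back-substitution yields 605·(7) + 2057·(-2) = 121, so one solution is s = 7·8 = 56, t = -2·8 = -16.
Solutions in s differ by 2057/121 = 17; the one in [0, 17) is 56 mod 17 = 5.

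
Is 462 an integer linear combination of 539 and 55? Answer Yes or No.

By Bézout, 539x + 55y = 462 has integer solutions iff gcd(539, 55) | 462.
Euclid: 539 = 9·55 + 44; 55 = 1·44 + 11; 44 = 4·11 + 0. gcd = 11; 462 mod 11 = 0. Yes.

Yes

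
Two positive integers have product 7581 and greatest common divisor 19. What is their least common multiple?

Since gcd(a,b)·lcm(a,b) = ab, lcm = 7581/19 = 399.

399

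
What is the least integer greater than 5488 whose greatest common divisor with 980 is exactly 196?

5684

Multiples of 196 above 5488: 196·29, 196·30, … . Need the cofactor coprime to 980/196 = 5.
Checking s = 29, 30, … the first with gcd(s, 5) = 1 is s = 29, giving 5684.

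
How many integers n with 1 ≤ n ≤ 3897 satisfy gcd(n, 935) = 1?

935 = 5·11·17. Inclusion–exclusion on these primes:
3897 − ⌊3897/5⌋ − ⌊3897/11⌋ − ⌊3897/17⌋ + ⌊3897/55⌋ + ⌊3897/85⌋ + ⌊3897/187⌋ − ⌊3897/935⌋ = 2666

2666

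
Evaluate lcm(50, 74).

gcd first: 74 = 1·50 + 24; 50 = 2·24 + 2; 24 = 12·2 + 0 → gcd = 2
lcm = 50·74/gcd = 3700/2 = 1850

1850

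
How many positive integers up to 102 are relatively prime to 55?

74

Prime factors of 55: 5, 11. Count integers ≤ 102 divisible by none of them.
By inclusion–exclusion: 102 − ⌊102/5⌋ − ⌊102/11⌋ + ⌊102/55⌋ = 74.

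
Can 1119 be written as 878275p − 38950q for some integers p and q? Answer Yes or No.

No

By Bézout, 878275p − 38950q = 1119 has integer solutions iff gcd(878275, 38950) | 1119.
Euclid: 878275 = 22·38950 + 21375; 38950 = 1·21375 + 17575; 21375 = 1·17575 + 3800; 17575 = 4·3800 + 2375; 3800 = 1·2375 + 1425; 2375 = 1·1425 + 950; 1425 = 1·950 + 475; 950 = 2·475 + 0. gcd = 475; 1119 mod 475 = 169. No.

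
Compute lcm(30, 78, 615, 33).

175890

30 = 2 · 3 · 5; 78 = 2 · 3 · 13; 615 = 3 · 5 · 41; 33 = 3 · 11
lcm takes max exponent of each prime: 2 · 3 · 5 · 11 · 13 · 41 = 175890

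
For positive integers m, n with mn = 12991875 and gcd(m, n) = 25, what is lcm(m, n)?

519675

For any two positive integers, gcd × lcm equals their product. Hence lcm = 12991875 / 25 = 519675.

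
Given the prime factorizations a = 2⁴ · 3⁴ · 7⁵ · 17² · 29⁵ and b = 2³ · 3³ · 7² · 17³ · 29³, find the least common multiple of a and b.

max exponent per prime: 2⁴ · 3⁴ · 7⁵ · 17³ · 29⁵ = 2194987014132729264

2194987014132729264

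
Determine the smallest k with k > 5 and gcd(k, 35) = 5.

Multiples of 5 above 5: 5·2, 5·3, … . Need the cofactor coprime to 35/5 = 7.
Checking s = 2, 3, … the first with gcd(s, 7) = 1 is s = 2, giving 10.

10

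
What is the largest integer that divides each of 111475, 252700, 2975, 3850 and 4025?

175

gcd(111475, 252700): 252700 = 2·111475 + 29750; 111475 = 3·29750 + 22225; 29750 = 1·22225 + 7525; 22225 = 2·7525 + 7175; 7525 = 1·7175 + 350; 7175 = 20·350 + 175; 350 = 2·175 + 0 → 175
gcd(175, 2975): 2975 = 17·175 + 0 → 175
gcd(175, 3850): 3850 = 22·175 + 0 → 175
gcd(175, 4025): 4025 = 23·175 + 0 → 175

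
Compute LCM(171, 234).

171 = 3² · 19; 234 = 2 · 3² · 13
max exponents: 2 · 3² · 13 · 19 = 4446

4446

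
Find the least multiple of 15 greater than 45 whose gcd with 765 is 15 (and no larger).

765 = 15·51. Any t with gcd(t, 765) = 15 is a multiple of 15, say 15s, with s coprime to 51.
Need s > 45/15, so s ≥ 4. First s ≥ 4 with gcd(s, 51) = 1 is s = 4. Thus t = 15·4 = 60.

60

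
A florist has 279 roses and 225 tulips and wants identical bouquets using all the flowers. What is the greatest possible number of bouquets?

9

Euclid: 279 = 1·225 + 54; 225 = 4·54 + 9; 54 = 6·9 + 0. Last nonzero remainder: 9.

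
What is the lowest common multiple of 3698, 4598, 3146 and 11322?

lcm(3698, 4598) = 3698·4598/gcd = 17003404/2 = 8501702
lcm(8501702, 3146) = 8501702·3146/gcd = 26746354492/242 = 110522126
lcm(110522126, 11322) = 110522126·11322/gcd = 1251331510572/2 = 625665755286

625665755286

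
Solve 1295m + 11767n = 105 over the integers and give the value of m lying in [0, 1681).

gcd(1295, 11767) = 7 (Euclid: 11767 = 9·1295 + 112; 1295 = 11·112 + 63; 112 = 1·63 + 49; 63 = 1·49 + 14; 49 = 3·14 + 7; 14 = 2·7 + 0), and 7 | 105.
Extended Euclid: 1295·(-736) + 11767·(81) = 7. Scale by 15: m₀ = -11040.
General solution m = m₀ + 1681t; reducing mod 1681 gives m = 727 (and n = -80).

727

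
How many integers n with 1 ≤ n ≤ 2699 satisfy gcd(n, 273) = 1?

1425

Prime factors of 273: 3, 7, 13. Count integers ≤ 2699 divisible by none of them.
By inclusion–exclusion: 2699 − ⌊2699/3⌋ − ⌊2699/7⌋ − ⌊2699/13⌋ + ⌊2699/21⌋ + ⌊2699/39⌋ + ⌊2699/91⌋ − ⌊2699/273⌋ = 1425.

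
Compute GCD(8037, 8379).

Euclid: 8379 = 1·8037 + 342; 8037 = 23·342 + 171; 342 = 2·171 + 0. Last nonzero remainder: 171.

171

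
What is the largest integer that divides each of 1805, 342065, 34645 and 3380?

gcd(1805, 342065): 342065 = 189·1805 + 920; 1805 = 1·920 + 885; 920 = 1·885 + 35; 885 = 25·35 + 10; 35 = 3·10 + 5; 10 = 2·5 + 0 → 5
gcd(5, 34645): 34645 = 6929·5 + 0 → 5
gcd(5, 3380): 3380 = 676·5 + 0 → 5

5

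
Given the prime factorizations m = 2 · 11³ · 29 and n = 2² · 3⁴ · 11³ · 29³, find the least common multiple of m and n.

10517609916

max exponent per prime: 2² · 3⁴ · 11³ · 29³ = 10517609916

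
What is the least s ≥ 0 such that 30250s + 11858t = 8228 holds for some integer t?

43

Reduce mod 11858: 30250s ≡ 8228 (mod 11858). With g = gcd(30250, 11858) = 242 dividing 8228, divide through: 125s ≡ 34 (mod 49).
Since gcd(125, 49) = 1, s ≡ 34·(125)⁻¹ ≡ 43 (mod 49). Smallest non-negative: 43.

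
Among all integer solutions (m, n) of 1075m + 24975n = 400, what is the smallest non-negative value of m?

gcd(1075, 24975) = 25 (Euclid: 24975 = 23·1075 + 250; 1075 = 4·250 + 75; 250 = 3·75 + 25; 75 = 3·25 + 0), and 25 | 400.
Extended Euclid: 1075·(-302) + 24975·(13) = 25. Scale by 16: m₀ = -4832.
General solution m = m₀ + 999t; reducing mod 999 gives m = 163 (and n = -7).

163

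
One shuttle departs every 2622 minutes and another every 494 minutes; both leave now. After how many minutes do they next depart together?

34086

2622 = 2 · 3 · 19 · 23; 494 = 2 · 13 · 19
max exponents: 2 · 3 · 13 · 19 · 23 = 34086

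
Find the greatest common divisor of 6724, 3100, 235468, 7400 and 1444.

gcd(6724, 3100): 6724 = 2·3100 + 524; 3100 = 5·524 + 480; 524 = 1·480 + 44; 480 = 10·44 + 40; 44 = 1·40 + 4; 40 = 10·4 + 0 → 4
gcd(4, 235468): 235468 = 58867·4 + 0 → 4
gcd(4, 7400): 7400 = 1850·4 + 0 → 4
gcd(4, 1444): 1444 = 361·4 + 0 → 4

4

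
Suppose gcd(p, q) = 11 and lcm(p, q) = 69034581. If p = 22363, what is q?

p·q = gcd·lcm = 11·69034581 = 759380391, so q = 759380391/22363 = 33957.

33957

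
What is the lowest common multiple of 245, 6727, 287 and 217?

245 = 5 · 7²; 6727 = 7 · 31²; 287 = 7 · 41; 217 = 7 · 31
lcm takes max exponent of each prime: 5 · 7² · 31² · 41 = 9653245

9653245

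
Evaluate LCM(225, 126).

gcd first: 225 = 1·126 + 99; 126 = 1·99 + 27; 99 = 3·27 + 18; 27 = 1·18 + 9; 18 = 2·9 + 0 → gcd = 9
lcm = 225·126/gcd = 28350/9 = 3150

3150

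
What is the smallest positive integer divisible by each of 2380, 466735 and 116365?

17890886020

lcm(2380, 466735) = 2380·466735/gcd = 1110829300/85 = 13068580
lcm(13068580, 116365) = 13068580·116365/gcd = 1520725311700/85 = 17890886020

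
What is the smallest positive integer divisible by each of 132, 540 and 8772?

lcm(132, 540) = 132·540/gcd = 71280/12 = 5940
lcm(5940, 8772) = 5940·8772/gcd = 52105680/12 = 4342140

4342140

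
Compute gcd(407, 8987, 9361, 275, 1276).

gcd(407, 8987): 8987 = 22·407 + 33; 407 = 12·33 + 11; 33 = 3·11 + 0 → 11
gcd(11, 9361): 9361 = 851·11 + 0 → 11
gcd(11, 275): 275 = 25·11 + 0 → 11
gcd(11, 1276): 1276 = 116·11 + 0 → 11

11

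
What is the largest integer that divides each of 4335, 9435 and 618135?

15

4335 = 3 · 5 · 17²; 9435 = 3 · 5 · 17 · 37; 618135 = 3 · 5 · 7² · 29²
gcd takes min exponent of each prime: 3 · 5 = 15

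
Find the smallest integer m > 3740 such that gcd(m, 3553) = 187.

gcd(m, 3553) = 187 forces 187 | m; write m = 187s. Then gcd(187s, 187·19) = 187·gcd(s, 19), so need gcd(s, 19) = 1.
187s > 3740 gives s ≥ 21. The least s ≥ 21 coprime to 19 is 21, so m = 187·21 = 3927.

3927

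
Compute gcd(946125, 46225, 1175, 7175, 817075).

25

gcd(946125, 46225): 946125 = 20·46225 + 21625; 46225 = 2·21625 + 2975; 21625 = 7·2975 + 800; 2975 = 3·800 + 575; 800 = 1·575 + 225; 575 = 2·225 + 125; 225 = 1·125 + 100; 125 = 1·100 + 25; 100 = 4·25 + 0 → 25
gcd(25, 1175): 1175 = 47·25 + 0 → 25
gcd(25, 7175): 7175 = 287·25 + 0 → 25
gcd(25, 817075): 817075 = 32683·25 + 0 → 25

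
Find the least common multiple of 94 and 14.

94 = 2 · 47; 14 = 2 · 7
max exponents: 2 · 7 · 47 = 658

658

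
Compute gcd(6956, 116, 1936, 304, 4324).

6956 = 2² · 37 · 47; 116 = 2² · 29; 1936 = 2⁴ · 11²; 304 = 2⁴ · 19; 4324 = 2² · 23 · 47
gcd takes min exponent of each prime: 2² = 4

4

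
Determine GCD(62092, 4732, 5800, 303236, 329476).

4

62092 = 2² · 19² · 43; 4732 = 2² · 7 · 13²; 5800 = 2³ · 5² · 29; 303236 = 2² · 41 · 43²; 329476 = 2² · 7² · 41²
gcd takes min exponent of each prime: 2² = 4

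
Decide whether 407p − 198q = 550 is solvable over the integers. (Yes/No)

gcd(407, 198): 407 = 2·198 + 11; 198 = 18·11 + 0 → 11
11 divides 550, so a solution exists.

Yes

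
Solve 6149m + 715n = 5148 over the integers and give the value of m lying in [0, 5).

2

Euclid: 6149 = 8·715 + 429; 715 = 1·429 + 286; 429 = 1·286 + 143; 286 = 2·143 + 0 → gcd = 143; 5148 = 143·36.
Back-substitution yields 6149·(2) + 715·(-17) = 143, so one solution is m = 2·36 = 72, n = -17·36 = -612.
Solutions in m differ by 715/143 = 5; the one in [0, 5) is 72 mod 5 = 2.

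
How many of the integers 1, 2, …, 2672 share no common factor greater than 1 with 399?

399 = 3·7·19. Inclusion–exclusion on these primes:
2672 − ⌊2672/3⌋ − ⌊2672/7⌋ − ⌊2672/19⌋ + ⌊2672/21⌋ + ⌊2672/57⌋ + ⌊2672/133⌋ − ⌊2672/399⌋ = 1448

1448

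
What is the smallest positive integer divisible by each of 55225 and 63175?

139553575

gcd first: 63175 = 1·55225 + 7950; 55225 = 6·7950 + 7525; 7950 = 1·7525 + 425; 7525 = 17·425 + 300; 425 = 1·300 + 125; 300 = 2·125 + 50; 125 = 2·50 + 25; 50 = 2·25 + 0 → gcd = 25
lcm = 55225·63175/gcd = 3488839375/25 = 139553575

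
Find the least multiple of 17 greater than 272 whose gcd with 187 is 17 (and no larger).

187 = 17·11. Any m with gcd(m, 187) = 17 is a multiple of 17, say 17s, with s coprime to 11.
Need s > 272/17, so s ≥ 17. First s ≥ 17 with gcd(s, 11) = 1 is s = 17. Thus m = 17·17 = 289.

289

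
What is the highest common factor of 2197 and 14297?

Euclid: 14297 = 6·2197 + 1115; 2197 = 1·1115 + 1082; 1115 = 1·1082 + 33; 1082 = 32·33 + 26; 33 = 1·26 + 7; 26 = 3·7 + 5; 7 = 1·5 + 2; 5 = 2·2 + 1; 2 = 2·1 + 0. Last nonzero remainder: 1.

1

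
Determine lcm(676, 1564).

gcd first: 1564 = 2·676 + 212; 676 = 3·212 + 40; 212 = 5·40 + 12; 40 = 3·12 + 4; 12 = 3·4 + 0 → gcd = 4
lcm = 676·1564/gcd = 1057264/4 = 264316

264316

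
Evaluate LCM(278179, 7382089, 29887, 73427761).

278179 = 11⁴ · 19; 7382089 = 11² · 13² · 19²; 29887 = 11² · 13 · 19; 73427761 = 11² · 19² · 41²
lcm takes max exponent of each prime: 11⁴ · 13² · 19² · 41² = 1501524284689

1501524284689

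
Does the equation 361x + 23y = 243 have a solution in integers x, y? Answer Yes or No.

Yes

gcd(361, 23): 361 = 15·23 + 16; 23 = 1·16 + 7; 16 = 2·7 + 2; 7 = 3·2 + 1; 2 = 2·1 + 0 → 1
1 divides 243, so a solution exists.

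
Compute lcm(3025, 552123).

13803075

gcd first: 552123 = 182·3025 + 1573; 3025 = 1·1573 + 1452; 1573 = 1·1452 + 121; 1452 = 12·121 + 0 → gcd = 121
lcm = 3025·552123/gcd = 1670172075/121 = 13803075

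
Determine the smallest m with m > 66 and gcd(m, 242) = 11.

242 = 11·22. Any m with gcd(m, 242) = 11 is a multiple of 11, say 11s, with s coprime to 22.
Need s > 66/11, so s ≥ 7. First s ≥ 7 with gcd(s, 22) = 1 is s = 7. Thus m = 11·7 = 77.

77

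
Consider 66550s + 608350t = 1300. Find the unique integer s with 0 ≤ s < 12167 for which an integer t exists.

6600

gcd(66550, 608350) = 50 (Euclid: 608350 = 9·66550 + 9400; 66550 = 7·9400 + 750; 9400 = 12·750 + 400; 750 = 1·400 + 350; 400 = 1·350 + 50; 350 = 7·50 + 0), and 50 | 1300.
Extended Euclid: 66550·(-1618) + 608350·(177) = 50. Scale by 26: s₀ = -42068.
General solution s = s₀ + 12167k; reducing mod 12167 gives s = 6600 (and t = -722).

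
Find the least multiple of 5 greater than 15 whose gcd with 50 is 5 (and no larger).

50 = 5·10. Any m with gcd(m, 50) = 5 is a multiple of 5, say 5s, with s coprime to 10.
Need s > 15/5, so s ≥ 4. First s ≥ 4 with gcd(s, 10) = 1 is s = 7. Thus m = 5·7 = 35.

35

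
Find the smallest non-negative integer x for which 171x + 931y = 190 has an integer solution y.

12

gcd(171, 931) = 19 (Euclid: 931 = 5·171 + 76; 171 = 2·76 + 19; 76 = 4·19 + 0), and 19 | 190.
Extended Euclid: 171·(11) + 931·(-2) = 19. Scale by 10: x₀ = 110.
General solution x = x₀ + 49t; reducing mod 49 gives x = 12 (and y = -2).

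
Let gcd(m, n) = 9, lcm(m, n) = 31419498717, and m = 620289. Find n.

Using mn = gcd(m,n)·lcm(m,n) = 9·31419498717 = 282775488453, we get n = 282775488453/620289 = 455877.

455877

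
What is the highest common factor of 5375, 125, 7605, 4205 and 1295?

gcd(5375, 125): 5375 = 43·125 + 0 → 125
gcd(125, 7605): 7605 = 60·125 + 105; 125 = 1·105 + 20; 105 = 5·20 + 5; 20 = 4·5 + 0 → 5
gcd(5, 4205): 4205 = 841·5 + 0 → 5
gcd(5, 1295): 1295 = 259·5 + 0 → 5

5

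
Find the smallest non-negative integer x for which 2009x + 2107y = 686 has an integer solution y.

36

gcd(2009, 2107) = 49 (Euclid: 2107 = 1·2009 + 98; 2009 = 20·98 + 49; 98 = 2·49 + 0), and 49 | 686.
Extended Euclid: 2009·(21) + 2107·(-20) = 49. Scale by 14: x₀ = 294.
General solution x = x₀ + 43t; reducing mod 43 gives x = 36 (and y = -34).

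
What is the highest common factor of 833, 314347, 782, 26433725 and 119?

17

833 = 7² · 17; 314347 = 11 · 17 · 41²; 782 = 2 · 17 · 23; 26433725 = 5² · 17 · 37 · 41²; 119 = 7 · 17
gcd takes min exponent of each prime: 17 = 17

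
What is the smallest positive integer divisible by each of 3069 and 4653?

144243

gcd first: 4653 = 1·3069 + 1584; 3069 = 1·1584 + 1485; 1584 = 1·1485 + 99; 1485 = 15·99 + 0 → gcd = 99
lcm = 3069·4653/gcd = 14280057/99 = 144243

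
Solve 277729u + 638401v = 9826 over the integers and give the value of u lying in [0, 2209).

gcd(277729, 638401) = 289 (Euclid: 638401 = 2·277729 + 82943; 277729 = 3·82943 + 28900; 82943 = 2·28900 + 25143; 28900 = 1·25143 + 3757; 25143 = 6·3757 + 2601; 3757 = 1·2601 + 1156; 2601 = 2·1156 + 289; 1156 = 4·289 + 0), and 289 | 9826.
Extended Euclid: 277729·(-508) + 638401·(221) = 289. Scale by 34: u₀ = -17272.
General solution u = u₀ + 2209t; reducing mod 2209 gives u = 400 (and v = -174).

400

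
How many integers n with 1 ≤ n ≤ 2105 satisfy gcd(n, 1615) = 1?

1502

Prime factors of 1615: 5, 17, 19. Count integers ≤ 2105 divisible by none of them.
By inclusion–exclusion: 2105 − ⌊2105/5⌋ − ⌊2105/17⌋ − ⌊2105/19⌋ + ⌊2105/85⌋ + ⌊2105/95⌋ + ⌊2105/323⌋ − ⌊2105/1615⌋ = 1502.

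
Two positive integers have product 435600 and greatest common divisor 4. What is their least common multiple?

108900

For any two positive integers, gcd × lcm equals their product. Hence lcm = 435600 / 4 = 108900.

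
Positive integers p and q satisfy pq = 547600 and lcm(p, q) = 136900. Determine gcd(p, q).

4

From gcd × lcm = pq: gcd = 547600 / 136900 = 4.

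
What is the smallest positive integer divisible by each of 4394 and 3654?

8027838

4394 = 2 · 13³; 3654 = 2 · 3² · 7 · 29
max exponents: 2 · 3² · 7 · 13³ · 29 = 8027838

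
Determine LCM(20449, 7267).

879307

20449 = 11² · 13²; 7267 = 13² · 43
max exponents: 11² · 13² · 43 = 879307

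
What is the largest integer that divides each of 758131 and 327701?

758131 = 11 · 41³
327701 = 11 · 31³
Common: 11 = 11

11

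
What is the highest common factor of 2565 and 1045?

2565 = 3³ · 5 · 19
1045 = 5 · 11 · 19
Common: 5 · 19 = 95

95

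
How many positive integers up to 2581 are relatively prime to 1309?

1309 = 7·11·17. Inclusion–exclusion on these primes:
2581 − ⌊2581/7⌋ − ⌊2581/11⌋ − ⌊2581/17⌋ + ⌊2581/77⌋ + ⌊2581/119⌋ + ⌊2581/187⌋ − ⌊2581/1309⌋ = 1894

1894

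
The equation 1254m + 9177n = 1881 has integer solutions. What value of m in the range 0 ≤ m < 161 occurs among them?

Euclid: 9177 = 7·1254 + 399; 1254 = 3·399 + 57; 399 = 7·57 + 0 → gcd = 57; 1881 = 57·33.
Back-substitution yields 1254·(22) + 9177·(-3) = 57, so one solution is m = 22·33 = 726, n = -3·33 = -99.
Solutions in m differ by 9177/57 = 161; the one in [0, 161) is 726 mod 161 = 82.

82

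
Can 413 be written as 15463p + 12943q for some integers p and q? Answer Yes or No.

Yes

By Bézout, 15463p + 12943q = 413 has integer solutions iff gcd(15463, 12943) | 413.
Euclid: 15463 = 1·12943 + 2520; 12943 = 5·2520 + 343; 2520 = 7·343 + 119; 343 = 2·119 + 105; 119 = 1·105 + 14; 105 = 7·14 + 7; 14 = 2·7 + 0. gcd = 7; 413 mod 7 = 0. Yes.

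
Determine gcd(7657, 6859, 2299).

gcd(7657, 6859): 7657 = 1·6859 + 798; 6859 = 8·798 + 475; 798 = 1·475 + 323; 475 = 1·323 + 152; 323 = 2·152 + 19; 152 = 8·19 + 0 → 19
gcd(19, 2299): 2299 = 121·19 + 0 → 19

19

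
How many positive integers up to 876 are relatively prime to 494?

Prime factors of 494: 2, 13, 19. Count integers ≤ 876 divisible by none of them.
By inclusion–exclusion: 876 − ⌊876/2⌋ − ⌊876/13⌋ − ⌊876/19⌋ + ⌊876/26⌋ + ⌊876/38⌋ + ⌊876/247⌋ − ⌊876/494⌋ = 383.

383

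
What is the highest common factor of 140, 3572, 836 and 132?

4

gcd(140, 3572): 3572 = 25·140 + 72; 140 = 1·72 + 68; 72 = 1·68 + 4; 68 = 17·4 + 0 → 4
gcd(4, 836): 836 = 209·4 + 0 → 4
gcd(4, 132): 132 = 33·4 + 0 → 4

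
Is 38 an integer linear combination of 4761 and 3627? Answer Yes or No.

No

gcd(4761, 3627): 4761 = 1·3627 + 1134; 3627 = 3·1134 + 225; 1134 = 5·225 + 9; 225 = 25·9 + 0 → 9
9 does not divide 38, so a solution does not exist.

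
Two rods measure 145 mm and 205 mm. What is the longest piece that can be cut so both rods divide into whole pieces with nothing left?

5

Euclid: 205 = 1·145 + 60; 145 = 2·60 + 25; 60 = 2·25 + 10; 25 = 2·10 + 5; 10 = 2·5 + 0. Last nonzero remainder: 5.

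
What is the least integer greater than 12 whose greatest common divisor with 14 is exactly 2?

16

Multiples of 2 above 12: 2·7, 2·8, … . Need the cofactor coprime to 14/2 = 7.
Checking s = 7, 8, … the first with gcd(s, 7) = 1 is s = 8, giving 16.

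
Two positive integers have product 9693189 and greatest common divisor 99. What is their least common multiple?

gcd·lcm = product, so lcm = 9693189/99 = 97911.

97911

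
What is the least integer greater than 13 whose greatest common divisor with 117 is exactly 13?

26

117 = 13·9. Any a with gcd(a, 117) = 13 is a multiple of 13, say 13s, with s coprime to 9.
Need s > 13/13, so s ≥ 2. First s ≥ 2 with gcd(s, 9) = 1 is s = 2. Thus a = 13·2 = 26.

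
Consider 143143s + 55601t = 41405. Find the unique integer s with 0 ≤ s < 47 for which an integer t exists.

10

Reduce mod 55601: 143143s ≡ 41405 (mod 55601). With g = gcd(143143, 55601) = 1183 dividing 41405, divide through: 121s ≡ 35 (mod 47).
Since gcd(121, 47) = 1, s ≡ 35·(121)⁻¹ ≡ 10 (mod 47). Smallest non-negative: 10.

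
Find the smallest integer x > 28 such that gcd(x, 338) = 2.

30

338 = 2·169. Any x with gcd(x, 338) = 2 is a multiple of 2, say 2s, with s coprime to 169.
Need s > 28/2, so s ≥ 15. First s ≥ 15 with gcd(s, 169) = 1 is s = 15. Thus x = 2·15 = 30.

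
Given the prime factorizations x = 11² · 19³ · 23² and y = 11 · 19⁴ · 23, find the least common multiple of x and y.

max exponent per prime: 11² · 19⁴ · 23² = 8341716889

8341716889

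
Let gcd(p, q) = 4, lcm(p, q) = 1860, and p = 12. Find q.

Using pq = gcd(p,q)·lcm(p,q) = 4·1860 = 7440, we get q = 7440/12 = 620.

620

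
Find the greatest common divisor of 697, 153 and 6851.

697 = 17 · 41; 153 = 3² · 17; 6851 = 13 · 17 · 31
gcd takes min exponent of each prime: 17 = 17

17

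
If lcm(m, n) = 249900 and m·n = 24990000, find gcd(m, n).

gcd·lcm = product, so gcd = 24990000/249900 = 100.

100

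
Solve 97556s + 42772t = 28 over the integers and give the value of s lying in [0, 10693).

Euclid: 97556 = 2·42772 + 12012; 42772 = 3·12012 + 6736; 12012 = 1·6736 + 5276; 6736 = 1·5276 + 1460; 5276 = 3·1460 + 896; 1460 = 1·896 + 564; 896 = 1·564 + 332; 564 = 1·332 + 232; 332 = 1·232 + 100; 232 = 2·100 + 32; 100 = 3·32 + 4; 32 = 8·4 + 0 → gcd = 4; 28 = 4·7.
Back-substitution yields 97556·(1289) + 42772·(-2940) = 4, so one solution is s = 1289·7 = 9023, t = -2940·7 = -20580.
Solutions in s differ by 42772/4 = 10693; the one in [0, 10693) is 9023 mod 10693 = 9023.

9023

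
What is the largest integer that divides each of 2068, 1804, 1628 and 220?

gcd(2068, 1804): 2068 = 1·1804 + 264; 1804 = 6·264 + 220; 264 = 1·220 + 44; 220 = 5·44 + 0 → 44
gcd(44, 1628): 1628 = 37·44 + 0 → 44
gcd(44, 220): 220 = 5·44 + 0 → 44

44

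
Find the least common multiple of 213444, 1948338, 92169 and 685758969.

13930483008943116

213444 = 2² · 3² · 7² · 11²; 1948338 = 2 · 3² · 7² · 47²; 92169 = 3² · 7² · 11 · 19; 685758969 = 3² · 7² · 29² · 43²
lcm takes max exponent of each prime: 2² · 3² · 7² · 11² · 19 · 29² · 43² · 47² = 13930483008943116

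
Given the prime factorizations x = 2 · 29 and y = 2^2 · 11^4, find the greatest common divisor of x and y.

min exponent per shared prime: 2 = 2

2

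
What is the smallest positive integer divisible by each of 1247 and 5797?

7228859

gcd first: 5797 = 4·1247 + 809; 1247 = 1·809 + 438; 809 = 1·438 + 371; 438 = 1·371 + 67; 371 = 5·67 + 36; 67 = 1·36 + 31; 36 = 1·31 + 5; 31 = 6·5 + 1; 5 = 5·1 + 0 → gcd = 1
lcm = 1247·5797/gcd = 7228859/1 = 7228859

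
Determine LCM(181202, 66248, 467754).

13596673272

lcm(181202, 66248) = 181202·66248/gcd = 12004270096/98 = 122492552
lcm(122492552, 467754) = 122492552·467754/gcd = 57296381168208/4214 = 13596673272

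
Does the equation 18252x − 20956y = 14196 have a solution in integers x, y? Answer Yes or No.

Yes

By Bézout, 18252x − 20956y = 14196 has integer solutions iff gcd(18252, 20956) | 14196.
Euclid: 20956 = 1·18252 + 2704; 18252 = 6·2704 + 2028; 2704 = 1·2028 + 676; 2028 = 3·676 + 0. gcd = 676; 14196 mod 676 = 0. Yes.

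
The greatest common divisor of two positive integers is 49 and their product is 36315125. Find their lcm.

gcd·lcm = product, so lcm = 36315125/49 = 741125.

741125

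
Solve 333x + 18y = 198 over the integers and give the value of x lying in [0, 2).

gcd(333, 18) = 9 (Euclid: 333 = 18·18 + 9; 18 = 2·9 + 0), and 9 | 198.
Extended Euclid: 333·(1) + 18·(-18) = 9. Scale by 22: x₀ = 22.
General solution x = x₀ + 2t; reducing mod 2 gives x = 0 (and y = 11).

0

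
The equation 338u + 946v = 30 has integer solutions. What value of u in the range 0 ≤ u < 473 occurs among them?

210

Euclid: 946 = 2·338 + 270; 338 = 1·270 + 68; 270 = 3·68 + 66; 68 = 1·66 + 2; 66 = 33·2 + 0 → gcd = 2; 30 = 2·15.
Back-substitution yields 338·(14) + 946·(-5) = 2, so one solution is u = 14·15 = 210, v = -5·15 = -75.
Solutions in u differ by 946/2 = 473; the one in [0, 473) is 210 mod 473 = 210.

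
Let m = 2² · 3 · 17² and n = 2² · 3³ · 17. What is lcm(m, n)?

max exponent per prime: 2² · 3³ · 17² = 31212

31212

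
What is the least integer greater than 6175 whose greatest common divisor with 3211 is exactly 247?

6669

gcd(t, 3211) = 247 forces 247 | t; write t = 247s. Then gcd(247s, 247·13) = 247·gcd(s, 13), so need gcd(s, 13) = 1.
247s > 6175 gives s ≥ 26. The least s ≥ 26 coprime to 13 is 27, so t = 247·27 = 6669.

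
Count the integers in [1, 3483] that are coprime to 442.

1514

442 = 2·13·17. Inclusion–exclusion on these primes:
3483 − ⌊3483/2⌋ − ⌊3483/13⌋ − ⌊3483/17⌋ + ⌊3483/26⌋ + ⌊3483/34⌋ + ⌊3483/221⌋ − ⌊3483/442⌋ = 1514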